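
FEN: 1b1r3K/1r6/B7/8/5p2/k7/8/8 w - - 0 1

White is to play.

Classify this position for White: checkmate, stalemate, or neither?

checkmate

White to move; white king on h8.
In check: yes, from the black rook on d8.
King squares — g7: attacked by Rb7; h7: attacked by Rb7; g8: attacked by Rd8.
Legal moves for White: none.
In check with no legal moves → checkmate.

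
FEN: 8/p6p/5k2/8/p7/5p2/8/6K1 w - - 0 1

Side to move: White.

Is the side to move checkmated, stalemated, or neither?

neither

White to move; white king on g1.
In check: no.
Legal moves for White: Kh2, Kf2, Kh1, Kf1.
White has 4 legal moves and is not in check → neither.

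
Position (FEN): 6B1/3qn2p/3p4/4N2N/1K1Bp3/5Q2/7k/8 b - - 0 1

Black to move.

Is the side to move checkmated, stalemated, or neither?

neither

Black to move; black king on h2.
In check: no.
Legal moves for Black include: Nxg8, Nc8, Ng6, Nc6+, Nf5, Nd5+, Qe8, Qd8, Qc8, Qc7, Qb7+, Qa7, Qe6, Qc6, Qf5, Qb5+, Qg4, Qa4+, ... (list truncated; more exist).
Black has legal moves and is not in check → neither.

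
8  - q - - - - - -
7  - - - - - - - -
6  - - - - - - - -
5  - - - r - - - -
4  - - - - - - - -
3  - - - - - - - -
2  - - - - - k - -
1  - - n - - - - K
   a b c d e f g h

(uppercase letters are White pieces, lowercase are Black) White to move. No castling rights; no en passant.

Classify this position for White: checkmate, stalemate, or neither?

stalemate

White to move; white king on h1.
In check: no.
King squares — g1: attacked by Kf2; g2: attacked by Kf2; h2: attacked by Qb8.
Legal moves for White: none.
Not in check and no legal moves → stalemate.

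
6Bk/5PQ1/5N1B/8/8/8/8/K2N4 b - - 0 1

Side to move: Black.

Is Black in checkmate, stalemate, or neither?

Black to move; black king on h8.
In check: yes, from the white queen on g7.
King squares — g7: attacked by Bh6; h7: attacked by Nf6; g8: attacked by Nf6.
Legal moves for Black: none.
In check with no legal moves → checkmate.

checkmate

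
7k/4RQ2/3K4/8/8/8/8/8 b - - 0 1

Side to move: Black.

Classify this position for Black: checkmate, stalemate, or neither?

stalemate

Black to move; black king on h8.
In check: no.
King squares — g7: attacked by Qf7; h7: attacked by Qf7; g8: attacked by Qf7.
Legal moves for Black: none.
Not in check and no legal moves → stalemate.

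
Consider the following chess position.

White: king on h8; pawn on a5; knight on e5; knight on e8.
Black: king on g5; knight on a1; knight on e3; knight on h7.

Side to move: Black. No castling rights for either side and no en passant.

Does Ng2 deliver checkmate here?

no

After Ng2: white king on h8; in check: no.
White is not in check, so this cannot be checkmate.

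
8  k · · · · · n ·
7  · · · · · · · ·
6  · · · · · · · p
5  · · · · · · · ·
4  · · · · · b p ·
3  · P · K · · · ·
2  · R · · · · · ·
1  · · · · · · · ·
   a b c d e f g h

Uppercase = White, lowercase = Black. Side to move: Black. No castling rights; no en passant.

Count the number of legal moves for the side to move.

Black to move; king on a8.
In check: no.
Legal moves: Ne7, Nf6, Kb8, Kb7, Ka7, Bb8, Bc7, Bd6, Bg5, Be5, Bg3, Be3, Bh2, Bd2, Bc1, h5, g3.
Count: 17.

17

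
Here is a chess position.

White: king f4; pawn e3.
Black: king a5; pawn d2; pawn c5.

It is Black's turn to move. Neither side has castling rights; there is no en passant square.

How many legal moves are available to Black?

Black to move; king on a5.
In check: no.
Legal moves: Kb6, Ka6, Kb5, Kb4, Ka4, c4, d1=Q, d1=R, d1=B, d1=N.
Count: 10.

10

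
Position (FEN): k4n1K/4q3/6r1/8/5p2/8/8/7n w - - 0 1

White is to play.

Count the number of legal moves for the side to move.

0

White to move; king on h8.
In check: no.
Legal moves: none.
Count: 0.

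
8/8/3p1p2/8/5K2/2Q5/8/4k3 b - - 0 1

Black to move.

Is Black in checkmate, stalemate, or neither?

neither

Black to move; black king on e1.
In check: yes, from the white queen on c3.
Legal moves for Black: Kf2, Ke2, Kf1, Kd1.
Black is in check but has 4 legal moves → neither.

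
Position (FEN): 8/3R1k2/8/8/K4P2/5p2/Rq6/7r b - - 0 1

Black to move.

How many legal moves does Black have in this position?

6

Black to move; king on f7.
In check: yes, from the white rook on d7.
Legal moves: Kg8, Kf8, Ke8, Kg6, Kf6, Ke6.
Count: 6.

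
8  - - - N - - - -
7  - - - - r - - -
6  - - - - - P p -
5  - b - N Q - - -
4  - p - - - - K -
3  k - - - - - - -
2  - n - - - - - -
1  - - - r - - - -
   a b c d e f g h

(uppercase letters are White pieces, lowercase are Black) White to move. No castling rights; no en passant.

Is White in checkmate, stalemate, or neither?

White to move; white king on g4.
In check: no.
Legal moves for White include: Nf7, Nb7, Ne6, Nc6, Qb8, Qxe7, Qc7, Qe6, Qd6, Qh5, Qg5, Qf5, Qf4, Qe4, Qd4, Qg3+, Qe3+, Qc3+, ... (list truncated; more exist).
White has legal moves and is not in check → neither.

neither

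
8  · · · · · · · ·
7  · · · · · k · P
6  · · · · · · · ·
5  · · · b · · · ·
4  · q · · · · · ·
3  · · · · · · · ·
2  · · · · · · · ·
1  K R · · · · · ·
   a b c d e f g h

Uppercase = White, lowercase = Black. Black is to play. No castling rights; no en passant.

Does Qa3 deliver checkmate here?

After Qa3: white king on a1; in check: yes, from the black queen on a3.
King squares — b1: own rook; a2: attacked by Qa3; b2: attacked by Qa3.
White has no legal moves → checkmate.

yes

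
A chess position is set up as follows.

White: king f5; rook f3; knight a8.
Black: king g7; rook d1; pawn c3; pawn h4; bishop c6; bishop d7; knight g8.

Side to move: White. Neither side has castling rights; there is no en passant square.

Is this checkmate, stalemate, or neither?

neither

White to move; white king on f5.
In check: yes, from the black bishop on d7.
Legal moves for White: Kg5, Ke5, Kf4.
White is in check but has 3 legal moves → neither.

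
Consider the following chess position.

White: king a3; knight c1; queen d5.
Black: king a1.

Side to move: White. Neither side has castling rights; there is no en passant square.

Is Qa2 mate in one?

After Qa2: black king on a1; in check: yes, from the white queen on a2.
King squares — b1: attacked by Qa2; a2: attacked by Nc1; b2: attacked by Qa2.
Black has no legal moves → checkmate.

yes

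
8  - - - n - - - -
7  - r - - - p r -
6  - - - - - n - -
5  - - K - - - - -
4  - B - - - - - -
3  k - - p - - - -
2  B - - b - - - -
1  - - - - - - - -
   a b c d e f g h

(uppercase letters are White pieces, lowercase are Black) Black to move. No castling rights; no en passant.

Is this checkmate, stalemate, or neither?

neither

Black to move; black king on a3.
In check: yes, from the white bishop on b4.
King squares — a2: available; b2: available; b3: attacked by Ba2; a4: available; b4: attacked by Kc5.
Legal moves for Black: Ka4, Kb2, Kxa2, Rxb4, Bxb4+.
Black is in check but has 5 legal moves → neither.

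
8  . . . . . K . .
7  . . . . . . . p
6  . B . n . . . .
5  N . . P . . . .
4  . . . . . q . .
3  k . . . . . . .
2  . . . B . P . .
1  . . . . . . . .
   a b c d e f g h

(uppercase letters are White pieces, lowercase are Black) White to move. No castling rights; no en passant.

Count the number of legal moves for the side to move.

White to move; king on f8.
In check: yes, from the black queen on f4.
Legal moves: Kg8, Kg7, Ke7, Bxf4.
Count: 4.

4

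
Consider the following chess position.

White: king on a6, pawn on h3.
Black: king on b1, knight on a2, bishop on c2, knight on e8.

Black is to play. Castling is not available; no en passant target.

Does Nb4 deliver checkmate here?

no

After Nb4: white king on a6; in check: yes, from the black knight on b4.
White has 5 legal replies: Kb7, Ka7, Kb6, Kb5, Ka5.
In check but a legal move exists → not checkmate.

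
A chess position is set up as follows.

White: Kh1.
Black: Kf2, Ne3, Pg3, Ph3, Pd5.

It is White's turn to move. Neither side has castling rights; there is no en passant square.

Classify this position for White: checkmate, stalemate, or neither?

stalemate

White to move; white king on h1.
In check: no.
King squares — g1: attacked by Kf2; g2: attacked by Kf2; h2: attacked by Pg3.
Legal moves for White: none.
Not in check and no legal moves → stalemate.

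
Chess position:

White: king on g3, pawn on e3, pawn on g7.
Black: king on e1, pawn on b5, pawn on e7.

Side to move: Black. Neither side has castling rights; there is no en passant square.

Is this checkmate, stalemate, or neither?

neither

Black to move; black king on e1.
In check: no.
Legal moves for Black: Ke2, Kd2, Kf1, Kd1, e6, b4, e5.
Black has 7 legal moves and is not in check → neither.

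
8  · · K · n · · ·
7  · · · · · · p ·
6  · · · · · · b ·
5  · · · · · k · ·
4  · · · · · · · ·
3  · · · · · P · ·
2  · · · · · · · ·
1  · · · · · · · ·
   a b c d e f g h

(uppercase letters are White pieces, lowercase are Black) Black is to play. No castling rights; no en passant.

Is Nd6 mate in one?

no

After Nd6: white king on c8; in check: yes, from the black knight on d6.
White has 4 legal replies: Kd8, Kb8, Kd7, Kc7.
In check but a legal move exists → not checkmate.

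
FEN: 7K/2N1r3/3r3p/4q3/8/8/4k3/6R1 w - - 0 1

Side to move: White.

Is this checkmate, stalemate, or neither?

neither

White to move; white king on h8.
In check: yes, from the black queen on e5.
Legal moves for White: Kg8, Rg7.
White is in check but has 2 legal moves → neither.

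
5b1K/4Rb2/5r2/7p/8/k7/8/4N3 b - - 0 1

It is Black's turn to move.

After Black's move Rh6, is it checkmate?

After Rh6: white king on h8; in check: yes, from the black rook on h6.
King squares — g7: attacked by Bf8; h7: attacked by Rh6; g8: attacked by Bf7.
White has no legal moves → checkmate.

yes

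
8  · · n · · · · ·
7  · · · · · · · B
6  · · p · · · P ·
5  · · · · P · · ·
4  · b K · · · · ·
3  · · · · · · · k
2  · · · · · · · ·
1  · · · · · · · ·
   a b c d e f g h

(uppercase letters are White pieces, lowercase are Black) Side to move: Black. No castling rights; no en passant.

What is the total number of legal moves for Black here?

19

Black to move; king on h3.
In check: no.
Legal moves: Ne7, Na7, Nd6+, Nb6+, Bf8, Be7, Bd6, Bc5, Ba5, Bc3, Ba3, Bd2, Be1, Kh4, Kg4, Kg3, Kh2, Kg2, c5.
Count: 19.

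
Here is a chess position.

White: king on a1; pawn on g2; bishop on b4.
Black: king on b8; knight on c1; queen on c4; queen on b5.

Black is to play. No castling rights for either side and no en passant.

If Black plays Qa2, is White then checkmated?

After Qa2: white king on a1; in check: yes, from the black queen on a2.
King squares — b1: attacked by Qa2; a2: attacked by Nc1; b2: attacked by Qa2.
White has no legal moves → checkmate.

yes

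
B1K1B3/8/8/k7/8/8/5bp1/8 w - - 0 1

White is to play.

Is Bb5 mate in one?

After Bb5: black king on a5; in check: no.
Black is not in check, so this cannot be checkmate.

no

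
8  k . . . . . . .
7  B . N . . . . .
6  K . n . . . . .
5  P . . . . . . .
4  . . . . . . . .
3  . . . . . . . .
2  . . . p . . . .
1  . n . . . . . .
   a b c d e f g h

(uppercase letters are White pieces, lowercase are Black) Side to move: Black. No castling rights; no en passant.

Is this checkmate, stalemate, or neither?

Black to move; black king on a8.
In check: yes, from the white knight on c7.
King squares — a7: attacked by Ka6; b7: attacked by Ka6; b8: attacked by Ba7.
Legal moves for Black: none.
In check with no legal moves → checkmate.

checkmate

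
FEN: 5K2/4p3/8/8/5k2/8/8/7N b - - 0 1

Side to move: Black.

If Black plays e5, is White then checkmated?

no

After e5: white king on f8; in check: no.
White is not in check, so this cannot be checkmate.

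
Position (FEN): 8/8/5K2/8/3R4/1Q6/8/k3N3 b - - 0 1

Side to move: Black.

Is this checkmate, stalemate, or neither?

Black to move; black king on a1.
In check: no.
King squares — b1: attacked by Qb3; a2: attacked by Qb3; b2: attacked by Qb3.
Legal moves for Black: none.
Not in check and no legal moves → stalemate.

stalemate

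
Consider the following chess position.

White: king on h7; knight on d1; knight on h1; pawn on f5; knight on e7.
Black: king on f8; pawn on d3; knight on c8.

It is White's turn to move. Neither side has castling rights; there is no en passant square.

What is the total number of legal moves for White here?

White to move; king on h7.
In check: no.
Legal moves: Kh8, Kh6, Kg6, Ng8, Nxc8, Ng6+, Nc6, Nd5, Ng3, Nhf2, Ne3, Nc3, Ndf2, Nb2, f6.
Count: 15.

15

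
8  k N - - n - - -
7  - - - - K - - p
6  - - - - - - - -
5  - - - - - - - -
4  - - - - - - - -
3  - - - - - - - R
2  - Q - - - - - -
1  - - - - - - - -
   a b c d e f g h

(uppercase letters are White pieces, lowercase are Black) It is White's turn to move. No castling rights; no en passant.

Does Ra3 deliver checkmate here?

yes

After Ra3: black king on a8; in check: yes, from the white rook on a3.
King squares — a7: attacked by Ra3; b7: attacked by Qb2; b8: attacked by Qb2.
Black has no legal moves → checkmate.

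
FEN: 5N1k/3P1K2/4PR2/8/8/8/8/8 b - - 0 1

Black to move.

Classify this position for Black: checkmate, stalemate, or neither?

Black to move; black king on h8.
In check: no.
King squares — g7: attacked by Kf7; h7: attacked by Nf8; g8: attacked by Kf7.
Legal moves for Black: none.
Not in check and no legal moves → stalemate.

stalemate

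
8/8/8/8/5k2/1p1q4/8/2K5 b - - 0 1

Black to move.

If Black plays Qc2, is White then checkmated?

yes

After Qc2: white king on c1; in check: yes, from the black queen on c2.
King squares — b1: attacked by Qc2; d1: attacked by Qc2; b2: attacked by Qc2; c2: attacked by Pb3; d2: attacked by Qc2.
White has no legal moves → checkmate.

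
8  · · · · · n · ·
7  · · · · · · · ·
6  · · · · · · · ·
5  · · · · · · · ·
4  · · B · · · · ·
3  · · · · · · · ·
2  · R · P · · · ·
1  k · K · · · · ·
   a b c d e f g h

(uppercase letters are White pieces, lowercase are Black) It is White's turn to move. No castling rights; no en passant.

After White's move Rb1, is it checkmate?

After Rb1: black king on a1; in check: yes, from the white rook on b1.
King squares — b1: attacked by Kc1; a2: attacked by Bc4; b2: attacked by Rb1.
Black has no legal moves → checkmate.

yes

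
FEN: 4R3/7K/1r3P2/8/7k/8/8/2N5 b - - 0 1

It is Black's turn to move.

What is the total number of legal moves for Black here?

17

Black to move; king on h4.
In check: no.
Legal moves: Rb8, Rb7+, Rxf6, Re6, Rd6, Rc6, Ra6, Rb5, Rb4, Rb3, Rb2, Rb1, Kh5, Kg5, Kg4, Kh3, Kg3.
Count: 17.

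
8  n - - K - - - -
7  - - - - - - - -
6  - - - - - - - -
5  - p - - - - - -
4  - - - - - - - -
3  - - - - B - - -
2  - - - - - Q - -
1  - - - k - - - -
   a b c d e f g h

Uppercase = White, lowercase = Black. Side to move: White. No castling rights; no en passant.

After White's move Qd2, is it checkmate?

yes

After Qd2: black king on d1; in check: yes, from the white queen on d2.
King squares — c1: attacked by Qd2; e1: attacked by Qd2; c2: attacked by Qd2; d2: attacked by Be3; e2: attacked by Qd2.
Black has no legal moves → checkmate.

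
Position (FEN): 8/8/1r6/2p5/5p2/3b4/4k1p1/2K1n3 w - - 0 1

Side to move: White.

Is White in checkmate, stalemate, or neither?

stalemate

White to move; white king on c1.
In check: no.
King squares — b1: attacked by Bd3; d1: attacked by Ke2; b2: attacked by Rb6; c2: attacked by Ne1; d2: attacked by Ke2.
Legal moves for White: none.
Not in check and no legal moves → stalemate.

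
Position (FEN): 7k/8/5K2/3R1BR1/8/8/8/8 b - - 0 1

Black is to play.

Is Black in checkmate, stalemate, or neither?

stalemate

Black to move; black king on h8.
In check: no.
King squares — g7: attacked by Rg5; h7: attacked by Bf5; g8: attacked by Rg5.
Legal moves for Black: none.
Not in check and no legal moves → stalemate.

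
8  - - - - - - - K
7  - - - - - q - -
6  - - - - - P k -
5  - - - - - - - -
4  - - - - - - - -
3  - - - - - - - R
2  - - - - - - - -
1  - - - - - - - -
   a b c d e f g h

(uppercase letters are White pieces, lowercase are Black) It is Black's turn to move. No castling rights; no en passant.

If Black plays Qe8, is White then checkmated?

After Qe8: white king on h8; in check: yes, from the black queen on e8.
King squares — g7: attacked by Kg6; h7: attacked by Kg6; g8: attacked by Qe8.
White has no legal moves → checkmate.

yes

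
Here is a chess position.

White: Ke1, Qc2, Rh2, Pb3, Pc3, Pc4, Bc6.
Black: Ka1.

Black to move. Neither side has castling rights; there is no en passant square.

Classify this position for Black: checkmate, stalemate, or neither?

stalemate

Black to move; black king on a1.
In check: no.
King squares — b1: attacked by Qc2; a2: attacked by Qc2; b2: attacked by Qc2.
Legal moves for Black: none.
Not in check and no legal moves → stalemate.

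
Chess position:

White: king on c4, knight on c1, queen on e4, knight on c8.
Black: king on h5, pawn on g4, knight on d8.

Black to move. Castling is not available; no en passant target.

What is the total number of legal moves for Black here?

Black to move; king on h5.
In check: no.
Legal moves: Nf7, Nb7, Ne6, Nc6, Kh6, Kg5, Kh4, g3.
Count: 8.

8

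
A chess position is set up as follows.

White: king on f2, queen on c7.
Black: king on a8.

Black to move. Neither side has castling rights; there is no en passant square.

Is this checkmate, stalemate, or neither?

Black to move; black king on a8.
In check: no.
King squares — a7: attacked by Qc7; b7: attacked by Qc7; b8: attacked by Qc7.
Legal moves for Black: none.
Not in check and no legal moves → stalemate.

stalemate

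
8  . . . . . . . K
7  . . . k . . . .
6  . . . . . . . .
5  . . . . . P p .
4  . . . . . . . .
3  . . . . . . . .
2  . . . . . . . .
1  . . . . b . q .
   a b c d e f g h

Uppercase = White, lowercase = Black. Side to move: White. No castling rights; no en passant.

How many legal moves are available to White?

White to move; king on h8.
In check: no.
Legal moves: Kg8, Kh7, Kg7, f6.
Count: 4.

4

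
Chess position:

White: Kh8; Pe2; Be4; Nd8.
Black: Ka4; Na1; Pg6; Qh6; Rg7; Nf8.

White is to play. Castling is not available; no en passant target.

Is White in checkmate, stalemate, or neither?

White to move; white king on h8.
In check: yes, from the black queen on h6.
King squares — g7: attacked by Qh6; h7: attacked by Qh6; g8: attacked by Rg7.
Legal moves for White: none.
In check with no legal moves → checkmate.

checkmate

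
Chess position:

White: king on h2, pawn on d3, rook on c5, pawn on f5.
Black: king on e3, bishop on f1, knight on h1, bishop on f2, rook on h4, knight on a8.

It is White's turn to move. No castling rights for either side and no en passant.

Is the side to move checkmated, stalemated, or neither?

checkmate

White to move; white king on h2.
In check: yes, from the black rook on h4.
King squares — g1: attacked by Bf2; h1: attacked by Rh4; g2: attacked by Bf1; g3: attacked by Nh1; h3: attacked by Bf1.
Legal moves for White: none.
In check with no legal moves → checkmate.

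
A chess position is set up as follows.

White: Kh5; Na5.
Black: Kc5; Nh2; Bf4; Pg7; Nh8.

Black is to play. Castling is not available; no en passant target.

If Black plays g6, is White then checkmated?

After g6: white king on h5; in check: yes, from the black pawn on g6.
White has 1 legal reply: Kh4.
In check but a legal move exists → not checkmate.

no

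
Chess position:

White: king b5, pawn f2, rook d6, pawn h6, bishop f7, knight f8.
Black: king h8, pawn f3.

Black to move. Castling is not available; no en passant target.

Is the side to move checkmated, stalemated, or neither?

stalemate

Black to move; black king on h8.
In check: no.
King squares — g7: attacked by Ph6; h7: attacked by Nf8; g8: attacked by Bf7.
Legal moves for Black: none.
Not in check and no legal moves → stalemate.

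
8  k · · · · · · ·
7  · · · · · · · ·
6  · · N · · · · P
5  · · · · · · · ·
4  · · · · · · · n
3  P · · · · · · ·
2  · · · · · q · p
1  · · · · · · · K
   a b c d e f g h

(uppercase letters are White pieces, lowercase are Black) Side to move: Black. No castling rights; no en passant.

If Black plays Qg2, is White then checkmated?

yes

After Qg2: white king on h1; in check: yes, from the black queen on g2.
King squares — g1: attacked by Qg2; g2: attacked by Nh4; h2: attacked by Qg2.
White has no legal moves → checkmate.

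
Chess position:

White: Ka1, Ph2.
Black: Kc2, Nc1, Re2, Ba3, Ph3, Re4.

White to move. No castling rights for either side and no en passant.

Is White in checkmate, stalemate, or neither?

stalemate

White to move; white king on a1.
In check: no.
King squares — b1: attacked by Kc2; a2: attacked by Nc1; b2: attacked by Kc2.
Legal moves for White: none.
Not in check and no legal moves → stalemate.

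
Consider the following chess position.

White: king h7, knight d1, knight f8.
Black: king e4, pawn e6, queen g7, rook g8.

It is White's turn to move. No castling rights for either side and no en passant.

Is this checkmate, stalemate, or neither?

White to move; white king on h7.
In check: yes, from the black queen on g7.
King squares — g6: attacked by Qg7; h6: attacked by Qg7; g7: attacked by Rg8; g8: attacked by Qg7; h8: attacked by Qg7.
Legal moves for White: none.
In check with no legal moves → checkmate.

checkmate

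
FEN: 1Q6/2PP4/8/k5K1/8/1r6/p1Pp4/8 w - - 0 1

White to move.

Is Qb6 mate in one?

After Qb6: black king on a5; in check: yes, from the white queen on b6.
Black has 3 legal replies: Kxb6, Ka4, Rxb6.
In check but a legal move exists → not checkmate.

no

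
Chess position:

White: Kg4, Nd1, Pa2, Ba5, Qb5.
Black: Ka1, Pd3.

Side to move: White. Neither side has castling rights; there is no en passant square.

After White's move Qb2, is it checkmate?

After Qb2: black king on a1; in check: yes, from the white queen on b2.
King squares — b1: attacked by Qb2; a2: attacked by Qb2; b2: attacked by Nd1.
Black has no legal moves → checkmate.

yes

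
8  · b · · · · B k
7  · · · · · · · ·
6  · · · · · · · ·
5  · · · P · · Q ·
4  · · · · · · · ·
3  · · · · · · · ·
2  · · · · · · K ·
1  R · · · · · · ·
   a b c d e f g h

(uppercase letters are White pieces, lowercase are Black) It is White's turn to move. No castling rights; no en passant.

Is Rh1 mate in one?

After Rh1: black king on h8; in check: yes, from the white rook on h1.
Black has 1 legal reply: Bh2.
In check but a legal move exists → not checkmate.

no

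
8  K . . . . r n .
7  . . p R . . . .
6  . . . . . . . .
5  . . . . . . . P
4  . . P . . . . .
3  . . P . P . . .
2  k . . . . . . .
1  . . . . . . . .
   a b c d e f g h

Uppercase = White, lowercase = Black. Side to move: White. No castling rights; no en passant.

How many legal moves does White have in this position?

White to move; king on a8.
In check: yes, from the black rook on f8.
Legal moves: Kb7, Ka7, Rd8.
Count: 3.

3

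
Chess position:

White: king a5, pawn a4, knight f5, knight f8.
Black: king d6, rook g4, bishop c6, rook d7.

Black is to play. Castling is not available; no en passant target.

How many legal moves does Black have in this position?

4

Black to move; king on d6.
In check: yes, from the white knight on f5.
Legal moves: Kc7, Ke5, Kd5, Kc5.
Count: 4.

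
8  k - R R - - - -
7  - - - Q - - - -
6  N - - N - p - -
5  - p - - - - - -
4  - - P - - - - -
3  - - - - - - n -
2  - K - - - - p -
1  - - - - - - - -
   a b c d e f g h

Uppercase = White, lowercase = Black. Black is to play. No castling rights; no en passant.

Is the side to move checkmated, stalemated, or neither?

checkmate

Black to move; black king on a8.
In check: yes, from the white rook on c8.
King squares — a7: attacked by Qd7; b7: attacked by Nd6; b8: attacked by Na6.
Legal moves for Black: none.
In check with no legal moves → checkmate.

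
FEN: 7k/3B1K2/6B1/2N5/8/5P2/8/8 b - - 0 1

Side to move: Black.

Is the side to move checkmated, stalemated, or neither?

stalemate

Black to move; black king on h8.
In check: no.
King squares — g7: attacked by Kf7; h7: attacked by Bg6; g8: attacked by Kf7.
Legal moves for Black: none.
Not in check and no legal moves → stalemate.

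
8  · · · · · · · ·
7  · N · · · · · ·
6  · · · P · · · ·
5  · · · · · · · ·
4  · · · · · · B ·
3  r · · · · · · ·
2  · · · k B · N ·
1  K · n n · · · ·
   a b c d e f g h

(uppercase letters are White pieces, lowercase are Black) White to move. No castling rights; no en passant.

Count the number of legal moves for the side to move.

1

White to move; king on a1.
In check: yes, from the black rook on a3.
Legal moves: Kb1.
Count: 1.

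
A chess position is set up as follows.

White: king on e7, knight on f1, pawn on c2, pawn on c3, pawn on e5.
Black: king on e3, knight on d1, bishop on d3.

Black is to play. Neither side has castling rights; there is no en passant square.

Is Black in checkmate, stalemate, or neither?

neither

Black to move; black king on e3.
In check: yes, from the white knight on f1.
Legal moves for Black: Kf4, Ke4, Kf3, Kf2, Ke2, Bxf1.
Black is in check but has 6 legal moves → neither.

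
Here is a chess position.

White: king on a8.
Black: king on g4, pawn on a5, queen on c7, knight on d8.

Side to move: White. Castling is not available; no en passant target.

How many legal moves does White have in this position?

White to move; king on a8.
In check: no.
Legal moves: none.
Count: 0.

0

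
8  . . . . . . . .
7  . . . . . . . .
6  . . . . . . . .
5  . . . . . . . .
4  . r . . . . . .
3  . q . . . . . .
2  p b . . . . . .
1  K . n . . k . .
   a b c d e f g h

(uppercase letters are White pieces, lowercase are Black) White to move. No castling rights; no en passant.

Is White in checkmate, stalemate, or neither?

White to move; white king on a1.
In check: yes, from the black bishop on b2.
King squares — b1: attacked by Pa2; a2: attacked by Nc1; b2: attacked by Qb3.
Legal moves for White: none.
In check with no legal moves → checkmate.

checkmate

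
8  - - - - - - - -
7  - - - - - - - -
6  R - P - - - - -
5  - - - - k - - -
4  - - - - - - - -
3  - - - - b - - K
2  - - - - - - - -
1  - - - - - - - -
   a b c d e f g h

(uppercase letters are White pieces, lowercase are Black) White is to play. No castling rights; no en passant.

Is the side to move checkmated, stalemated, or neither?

neither

White to move; white king on h3.
In check: no.
Legal moves for White: Ra8, Ra7, Rb6, Ra5+, Ra4, Ra3, Ra2, Ra1, Kh4, Kg4, Kg3, Kh2, Kg2, c7.
White has 14 legal moves and is not in check → neither.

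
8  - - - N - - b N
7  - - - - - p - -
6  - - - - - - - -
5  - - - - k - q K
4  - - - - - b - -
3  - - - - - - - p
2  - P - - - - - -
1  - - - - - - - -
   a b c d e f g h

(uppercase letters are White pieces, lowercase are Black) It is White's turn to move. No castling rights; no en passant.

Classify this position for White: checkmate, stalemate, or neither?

White to move; white king on h5.
In check: yes, from the black queen on g5.
King squares — g4: attacked by Qg5; h4: attacked by Qg5; g5: attacked by Bf4; g6: attacked by Qg5; h6: attacked by Qg5.
Legal moves for White: none.
In check with no legal moves → checkmate.

checkmate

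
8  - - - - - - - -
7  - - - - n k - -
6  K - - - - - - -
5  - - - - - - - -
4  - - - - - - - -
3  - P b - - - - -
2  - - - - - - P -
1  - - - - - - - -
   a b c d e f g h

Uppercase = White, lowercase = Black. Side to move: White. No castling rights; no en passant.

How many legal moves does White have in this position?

7

White to move; king on a6.
In check: no.
Legal moves: Kb7, Ka7, Kb6, Kb5, b4, g3, g4.
Count: 7.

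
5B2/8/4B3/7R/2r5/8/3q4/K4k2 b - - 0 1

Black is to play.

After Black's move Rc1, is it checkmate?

After Rc1: white king on a1; in check: yes, from the black rook on c1.
King squares — b1: attacked by Rc1; a2: attacked by Qd2; b2: attacked by Qd2.
White has no legal moves → checkmate.

yes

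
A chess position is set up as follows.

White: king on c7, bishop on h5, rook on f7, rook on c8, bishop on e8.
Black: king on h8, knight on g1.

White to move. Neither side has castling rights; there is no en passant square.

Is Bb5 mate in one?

yes

After Bb5: black king on h8; in check: yes, from the white rook on c8.
King squares — g7: attacked by Rf7; h7: attacked by Rf7; g8: attacked by Rc8.
Black has no legal moves → checkmate.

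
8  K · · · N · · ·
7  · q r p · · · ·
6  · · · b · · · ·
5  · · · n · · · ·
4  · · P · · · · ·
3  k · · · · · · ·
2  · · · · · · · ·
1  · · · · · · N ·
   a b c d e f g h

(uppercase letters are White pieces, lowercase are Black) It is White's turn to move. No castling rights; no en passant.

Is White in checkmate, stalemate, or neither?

White to move; white king on a8.
In check: yes, from the black queen on b7.
King squares — a7: attacked by Qb7; b7: attacked by Rc7; b8: attacked by Qb7.
Legal moves for White: none.
In check with no legal moves → checkmate.

checkmate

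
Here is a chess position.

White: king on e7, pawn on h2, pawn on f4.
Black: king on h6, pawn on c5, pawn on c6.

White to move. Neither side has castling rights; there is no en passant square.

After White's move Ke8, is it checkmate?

After Ke8: black king on h6; in check: no.
Black is not in check, so this cannot be checkmate.

no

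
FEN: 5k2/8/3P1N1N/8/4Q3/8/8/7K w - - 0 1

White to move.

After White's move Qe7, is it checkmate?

yes

After Qe7: black king on f8; in check: yes, from the white queen on e7.
King squares — e7: attacked by Pd6; f7: attacked by Nh6; g7: attacked by Qe7; e8: attacked by Nf6; g8: attacked by Nf6.
Black has no legal moves → checkmate.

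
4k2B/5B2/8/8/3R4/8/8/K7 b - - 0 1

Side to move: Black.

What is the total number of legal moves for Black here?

Black to move; king on e8.
In check: yes, from the white bishop on f7.
Legal moves: Kf8, Kxf7, Ke7.
Count: 3.

3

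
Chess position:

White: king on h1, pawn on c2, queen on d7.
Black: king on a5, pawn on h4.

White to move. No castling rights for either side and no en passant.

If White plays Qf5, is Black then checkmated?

After Qf5: black king on a5; in check: yes, from the white queen on f5.
Black has 4 legal replies: Kb6, Ka6, Kb4, Ka4.
In check but a legal move exists → not checkmate.

no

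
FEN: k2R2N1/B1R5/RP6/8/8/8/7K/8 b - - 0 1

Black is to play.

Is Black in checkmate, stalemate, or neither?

checkmate

Black to move; black king on a8.
In check: yes, from the white rook on d8.
King squares — a7: attacked by Ra6; b7: attacked by Rc7; b8: attacked by Ba7.
Legal moves for Black: none.
In check with no legal moves → checkmate.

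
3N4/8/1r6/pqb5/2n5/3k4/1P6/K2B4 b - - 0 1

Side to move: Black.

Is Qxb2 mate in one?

After Qxb2: white king on a1; in check: yes, from the black queen on b2.
King squares — b1: attacked by Qb2; a2: attacked by Qb2; b2: attacked by Nc4.
White has no legal moves → checkmate.

yes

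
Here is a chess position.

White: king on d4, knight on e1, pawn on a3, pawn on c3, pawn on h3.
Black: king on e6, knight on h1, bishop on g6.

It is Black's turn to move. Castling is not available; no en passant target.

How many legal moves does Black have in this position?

17

Black to move; king on e6.
In check: no.
Legal moves: Be8, Bh7, Bf7, Bh5, Bf5, Be4, Bd3, Bc2, Bb1, Kf7, Ke7, Kd7, Kf6, Kd6, Kf5, Ng3, Nf2.
Count: 17.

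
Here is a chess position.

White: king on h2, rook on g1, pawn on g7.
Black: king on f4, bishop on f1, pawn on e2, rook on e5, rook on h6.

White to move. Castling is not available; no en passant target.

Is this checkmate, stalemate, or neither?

White to move; white king on h2.
In check: yes, from the black rook on h6.
King squares — g1: own rook; h1: attacked by Rh6; g2: attacked by Bf1; g3: attacked by Kf4; h3: attacked by Bf1.
Legal moves for White: none.
In check with no legal moves → checkmate.

checkmate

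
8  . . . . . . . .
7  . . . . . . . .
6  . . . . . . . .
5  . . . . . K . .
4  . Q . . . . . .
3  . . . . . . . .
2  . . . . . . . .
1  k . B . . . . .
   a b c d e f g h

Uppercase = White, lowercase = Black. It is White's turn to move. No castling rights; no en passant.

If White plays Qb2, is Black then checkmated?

After Qb2: black king on a1; in check: yes, from the white queen on b2.
King squares — b1: attacked by Qb2; a2: attacked by Qb2; b2: attacked by Bc1.
Black has no legal moves → checkmate.

yes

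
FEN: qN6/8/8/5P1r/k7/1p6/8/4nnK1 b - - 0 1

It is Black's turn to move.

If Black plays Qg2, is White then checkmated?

yes

After Qg2: white king on g1; in check: yes, from the black queen on g2.
King squares — f1: attacked by Qg2; h1: attacked by Qg2; f2: attacked by Qg2; g2: attacked by Ne1; h2: attacked by Nf1.
White has no legal moves → checkmate.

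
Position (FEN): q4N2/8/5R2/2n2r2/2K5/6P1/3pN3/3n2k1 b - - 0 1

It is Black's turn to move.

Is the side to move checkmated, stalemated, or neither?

Black to move; black king on g1.
In check: yes, from the white knight on e2.
Legal moves for Black: Kh2, Kg2, Kf2, Kh1, Kf1.
Black is in check but has 5 legal moves → neither.

neither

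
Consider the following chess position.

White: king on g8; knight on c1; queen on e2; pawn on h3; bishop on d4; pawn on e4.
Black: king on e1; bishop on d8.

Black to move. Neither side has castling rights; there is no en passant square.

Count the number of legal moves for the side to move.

Black to move; king on e1.
In check: yes, from the white queen on e2.
Legal moves: none.
Count: 0.

0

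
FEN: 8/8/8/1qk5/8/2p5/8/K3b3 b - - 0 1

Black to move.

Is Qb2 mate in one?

yes

After Qb2: white king on a1; in check: yes, from the black queen on b2.
King squares — b1: attacked by Qb2; a2: attacked by Qb2; b2: attacked by Pc3.
White has no legal moves → checkmate.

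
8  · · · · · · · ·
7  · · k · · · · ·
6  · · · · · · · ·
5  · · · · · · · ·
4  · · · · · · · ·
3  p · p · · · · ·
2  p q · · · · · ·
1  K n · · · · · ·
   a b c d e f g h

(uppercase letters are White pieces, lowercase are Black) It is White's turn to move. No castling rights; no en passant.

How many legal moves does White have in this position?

White to move; king on a1.
In check: yes, from the black queen on b2.
Legal moves: none.
Count: 0.

0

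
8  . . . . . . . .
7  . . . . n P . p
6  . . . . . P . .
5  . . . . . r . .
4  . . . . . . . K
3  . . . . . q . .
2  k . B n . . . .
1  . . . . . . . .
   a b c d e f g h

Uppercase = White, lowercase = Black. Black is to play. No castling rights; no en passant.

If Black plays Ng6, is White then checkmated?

After Ng6: white king on h4; in check: yes, from the black knight on g6.
King squares — g3: attacked by Qf3; h3: attacked by Qf3; g4: attacked by Qf3; g5: attacked by Rf5; h5: attacked by Qf3.
White has no legal moves → checkmate.

yes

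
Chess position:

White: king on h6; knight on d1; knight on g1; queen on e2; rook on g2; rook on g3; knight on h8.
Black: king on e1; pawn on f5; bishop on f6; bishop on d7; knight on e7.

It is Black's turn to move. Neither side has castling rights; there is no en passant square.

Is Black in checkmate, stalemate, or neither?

checkmate

Black to move; black king on e1.
In check: yes, from the white queen on e2.
King squares — d1: attacked by Qe2; f1: attacked by Qe2; d2: attacked by Qe2; e2: attacked by Ng1; f2: attacked by Nd1.
Legal moves for Black: none.
In check with no legal moves → checkmate.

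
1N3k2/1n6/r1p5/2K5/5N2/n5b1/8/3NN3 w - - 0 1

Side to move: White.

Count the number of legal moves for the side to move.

White to move; king on c5.
In check: yes, from the black knight on b7.
Legal moves: Kd4, Kb4.
Count: 2.

2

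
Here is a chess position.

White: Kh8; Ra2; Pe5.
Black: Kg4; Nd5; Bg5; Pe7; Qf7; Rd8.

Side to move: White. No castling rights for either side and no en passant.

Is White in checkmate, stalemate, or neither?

White to move; white king on h8.
In check: yes, from the black rook on d8.
King squares — g7: attacked by Qf7; h7: attacked by Qf7; g8: attacked by Qf7.
Legal moves for White: none.
In check with no legal moves → checkmate.

checkmate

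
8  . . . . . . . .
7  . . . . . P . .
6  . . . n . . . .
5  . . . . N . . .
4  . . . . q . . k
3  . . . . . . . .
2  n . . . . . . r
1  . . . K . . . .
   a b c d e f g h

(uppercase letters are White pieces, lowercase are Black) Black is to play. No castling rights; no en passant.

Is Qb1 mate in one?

yes

After Qb1: white king on d1; in check: yes, from the black queen on b1.
King squares — c1: attacked by Qb1; e1: attacked by Qb1; c2: attacked by Qb1; d2: attacked by Rh2; e2: attacked by Rh2.
White has no legal moves → checkmate.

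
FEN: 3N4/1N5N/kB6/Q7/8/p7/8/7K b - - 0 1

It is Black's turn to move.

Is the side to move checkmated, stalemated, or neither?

checkmate

Black to move; black king on a6.
In check: yes, from the white queen on a5.
King squares — a5: attacked by Bb6; b5: attacked by Qa5; b6: attacked by Qa5; a7: attacked by Qa5; b7: attacked by Nd8.
Legal moves for Black: none.
In check with no legal moves → checkmate.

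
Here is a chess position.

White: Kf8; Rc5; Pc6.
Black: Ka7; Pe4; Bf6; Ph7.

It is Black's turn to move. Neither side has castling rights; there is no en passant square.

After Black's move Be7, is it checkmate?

no

After Be7: white king on f8; in check: yes, from the black bishop on e7.
White has 5 legal replies: Kg8, Ke8, Kg7, Kf7, Kxe7.
In check but a legal move exists → not checkmate.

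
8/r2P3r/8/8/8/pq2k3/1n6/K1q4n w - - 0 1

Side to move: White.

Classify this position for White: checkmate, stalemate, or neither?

White to move; white king on a1.
In check: yes, from the black queen on c1.
King squares — b1: attacked by Qc1; a2: attacked by Qb3; b2: attacked by Qc1.
Legal moves for White: none.
In check with no legal moves → checkmate.

checkmate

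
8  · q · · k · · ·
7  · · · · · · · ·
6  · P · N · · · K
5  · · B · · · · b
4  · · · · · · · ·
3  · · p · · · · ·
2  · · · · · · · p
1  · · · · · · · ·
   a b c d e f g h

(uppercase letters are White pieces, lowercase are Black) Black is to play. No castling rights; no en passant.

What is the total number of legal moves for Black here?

Black to move; king on e8.
In check: yes, from the white knight on d6.
Legal moves: Kf8, Kd8, Ke7, Kd7, Qxd6+.
Count: 5.

5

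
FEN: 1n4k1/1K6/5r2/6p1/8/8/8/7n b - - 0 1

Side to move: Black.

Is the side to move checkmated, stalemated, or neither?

Black to move; black king on g8.
In check: no.
Legal moves for Black include: Kh8, Kf8, Kh7, Kg7, Kf7, Nd7, Nc6, Na6, Rf8, Rf7+, Rh6, Rg6, Re6, Rd6, Rc6, Rb6+, Ra6, Rf5, ... (list truncated; more exist).
Black has legal moves and is not in check → neither.

neither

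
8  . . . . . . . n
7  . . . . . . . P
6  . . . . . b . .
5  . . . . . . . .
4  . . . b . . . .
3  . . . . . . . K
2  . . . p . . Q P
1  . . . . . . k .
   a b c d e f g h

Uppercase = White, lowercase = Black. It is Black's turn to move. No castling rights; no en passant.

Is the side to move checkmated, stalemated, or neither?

Black to move; black king on g1.
In check: yes, from the white queen on g2.
King squares — f1: attacked by Qg2; h1: attacked by Qg2; f2: attacked by Qg2; g2: attacked by Kh3; h2: attacked by Qg2.
Legal moves for Black: none.
In check with no legal moves → checkmate.

checkmate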